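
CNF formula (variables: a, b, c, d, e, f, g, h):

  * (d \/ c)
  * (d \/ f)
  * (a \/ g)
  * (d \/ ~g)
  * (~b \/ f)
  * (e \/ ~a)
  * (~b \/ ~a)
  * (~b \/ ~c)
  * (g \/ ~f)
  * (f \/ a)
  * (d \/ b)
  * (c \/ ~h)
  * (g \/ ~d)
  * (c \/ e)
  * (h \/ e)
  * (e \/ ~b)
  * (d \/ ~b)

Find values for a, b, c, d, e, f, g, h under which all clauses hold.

a=F  b=F  c=T  d=T  e=T  f=T  g=T  h=T

e occurs only positively in the remaining clauses — set e = True.
Try a = False.
  then g is forced to True.
  then d is forced to True.
  then f is forced to True.
For the remaining variables, b = False, c = True, h = True works.
Every clause has at least one true literal under this assignment.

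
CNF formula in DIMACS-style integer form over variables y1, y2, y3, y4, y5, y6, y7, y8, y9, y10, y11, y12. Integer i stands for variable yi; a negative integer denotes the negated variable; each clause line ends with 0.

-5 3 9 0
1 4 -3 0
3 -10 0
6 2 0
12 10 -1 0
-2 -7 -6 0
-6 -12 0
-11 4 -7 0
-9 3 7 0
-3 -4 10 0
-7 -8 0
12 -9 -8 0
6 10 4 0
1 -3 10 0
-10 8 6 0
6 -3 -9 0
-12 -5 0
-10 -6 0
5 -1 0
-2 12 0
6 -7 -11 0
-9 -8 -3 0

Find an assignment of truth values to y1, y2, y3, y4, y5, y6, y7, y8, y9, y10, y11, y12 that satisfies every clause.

Pure literal: y11 appears only negated; assign y11 = False.
Branch on y1: take y1 = False.
Branch on y2: take y2 = False.
  then y6 is forced to True.
  then y12 is forced to False.
  then y10 is forced to False.
  then y3 is forced to False.
For the remaining variables, y4 = False, y5 = True, y7 = True, y8 = False, y9 = True works.

y1=False, y2=False, y3=False, y4=False, y5=True, y6=True, y7=True, y8=False, y9=True, y10=False, y11=False, y12=False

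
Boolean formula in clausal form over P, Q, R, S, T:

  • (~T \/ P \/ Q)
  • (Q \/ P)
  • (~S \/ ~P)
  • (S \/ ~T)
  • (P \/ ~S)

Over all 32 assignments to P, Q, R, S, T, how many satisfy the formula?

6

The models are:
  P=0 Q=1 R=0 S=0 T=0
  P=0 Q=1 R=1 S=0 T=0
  P=1 Q=0 R=0 S=0 T=0
  P=1 Q=0 R=1 S=0 T=0
  P=1 Q=1 R=0 S=0 T=0
  P=1 Q=1 R=1 S=0 T=0
That's 6 in total.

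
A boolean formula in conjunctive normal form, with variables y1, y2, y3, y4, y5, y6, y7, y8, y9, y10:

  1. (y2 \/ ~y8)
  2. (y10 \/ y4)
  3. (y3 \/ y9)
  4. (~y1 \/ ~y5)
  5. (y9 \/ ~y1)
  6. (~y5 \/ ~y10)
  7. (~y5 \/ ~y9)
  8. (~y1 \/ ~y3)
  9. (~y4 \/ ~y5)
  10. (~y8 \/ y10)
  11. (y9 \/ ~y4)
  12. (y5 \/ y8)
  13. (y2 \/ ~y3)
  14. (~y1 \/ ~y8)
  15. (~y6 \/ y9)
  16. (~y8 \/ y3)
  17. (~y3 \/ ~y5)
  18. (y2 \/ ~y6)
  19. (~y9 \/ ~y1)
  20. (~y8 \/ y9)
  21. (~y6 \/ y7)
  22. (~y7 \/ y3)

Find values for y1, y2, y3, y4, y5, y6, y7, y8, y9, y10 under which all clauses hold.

y1 = False, y2 = True, y3 = True, y4 = True, y5 = False, y6 = False, y7 = False, y8 = True, y9 = True, y10 = True

y1 occurs only negated in the remaining clauses — set y1 = False.
y2 occurs only positively in the remaining clauses — set y2 = True.
Set y3 = True and propagate.
  then y5 is forced to False.
  then y8 is forced to True.
  then y10 is forced to True.
  then y9 is forced to True.
For the remaining variables, y4 = True, y6 = False, y7 = False works.
Every clause has at least one true literal under this assignment.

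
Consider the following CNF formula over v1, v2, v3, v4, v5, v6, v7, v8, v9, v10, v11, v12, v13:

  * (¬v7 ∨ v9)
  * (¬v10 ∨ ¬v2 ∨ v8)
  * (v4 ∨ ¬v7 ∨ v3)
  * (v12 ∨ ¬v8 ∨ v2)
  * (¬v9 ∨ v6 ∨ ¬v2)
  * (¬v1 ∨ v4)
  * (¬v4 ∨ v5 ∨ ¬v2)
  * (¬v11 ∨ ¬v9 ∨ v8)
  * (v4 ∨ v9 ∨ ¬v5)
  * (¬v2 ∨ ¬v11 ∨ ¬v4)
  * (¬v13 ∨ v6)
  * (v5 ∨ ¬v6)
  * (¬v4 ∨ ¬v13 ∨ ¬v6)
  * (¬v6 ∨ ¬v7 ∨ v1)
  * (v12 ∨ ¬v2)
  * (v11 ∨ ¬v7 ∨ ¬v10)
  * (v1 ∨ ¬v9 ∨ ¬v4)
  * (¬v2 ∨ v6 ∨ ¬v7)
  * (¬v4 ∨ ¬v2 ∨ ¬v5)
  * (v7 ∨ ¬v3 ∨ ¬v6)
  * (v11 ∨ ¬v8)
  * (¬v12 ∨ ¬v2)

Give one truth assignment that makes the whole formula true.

v1=False, v2=False, v3=False, v4=False, v5=True, v6=False, v7=False, v8=True, v9=True, v10=True, v11=True, v12=True, v13=False

Check each clause:
  1. (¬v7 ∨ v9) — ¬v7 is true.
  2. (¬v2 ∨ v8 ∨ ¬v10) — v8 is true.
  3. (v4 ∨ v3 ∨ ¬v7) — ¬v7 is true.
  4. (¬v8 ∨ v2 ∨ v12) — v12 is true.
  5. (¬v9 ∨ ¬v2 ∨ v6) — ¬v2 is true.
  6. (v4 ∨ ¬v1) — ¬v1 is true.
  7. (v5 ∨ ¬v2 ∨ ¬v4) — ¬v4 is true.
  8. (v8 ∨ ¬v11 ∨ ¬v9) — v8 is true.
  9. (¬v5 ∨ v4 ∨ v9) — v9 is true.
  10. (¬v11 ∨ ¬v4 ∨ ¬v2) — ¬v4 is true.
  11. (v6 ∨ ¬v13) — ¬v13 is true.
  12. (v5 ∨ ¬v6) — ¬v6 is true.
  13. (¬v6 ∨ ¬v4 ∨ ¬v13) — ¬v6 is true.
  14. (v1 ∨ ¬v7 ∨ ¬v6) — ¬v7 is true.
  15. (¬v2 ∨ v12) — v12 is true.
  16. (¬v7 ∨ v11 ∨ ¬v10) — ¬v7 is true.
  17. (¬v9 ∨ v1 ∨ ¬v4) — ¬v4 is true.
  18. (¬v2 ∨ v6 ∨ ¬v7) — ¬v7 is true.
  19. (¬v5 ∨ ¬v4 ∨ ¬v2) — ¬v4 is true.
  20. (v7 ∨ ¬v3 ∨ ¬v6) — ¬v6 is true.
  21. (v11 ∨ ¬v8) — v11 is true.
  22. (¬v12 ∨ ¬v2) — ¬v2 is true.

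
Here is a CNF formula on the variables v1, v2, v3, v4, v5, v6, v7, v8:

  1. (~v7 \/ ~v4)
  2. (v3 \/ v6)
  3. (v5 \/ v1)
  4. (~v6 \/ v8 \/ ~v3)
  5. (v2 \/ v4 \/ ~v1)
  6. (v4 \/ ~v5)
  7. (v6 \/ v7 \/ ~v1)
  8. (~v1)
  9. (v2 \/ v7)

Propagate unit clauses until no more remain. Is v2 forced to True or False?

True

(~v1) is a unit clause: v1 = False.
(v5 \/ v1): since v1 = False, the clause reduces to (v5). v5 = True.
(v4 \/ ~v5) with v5 = True leaves only v4, so v4 = True.
In (~v7 \/ ~v4), ~v4 is now false; ~v7 must hold, so v7 = False.
(v7 \/ v2) with v7 = False leaves only v2, so v2 = True.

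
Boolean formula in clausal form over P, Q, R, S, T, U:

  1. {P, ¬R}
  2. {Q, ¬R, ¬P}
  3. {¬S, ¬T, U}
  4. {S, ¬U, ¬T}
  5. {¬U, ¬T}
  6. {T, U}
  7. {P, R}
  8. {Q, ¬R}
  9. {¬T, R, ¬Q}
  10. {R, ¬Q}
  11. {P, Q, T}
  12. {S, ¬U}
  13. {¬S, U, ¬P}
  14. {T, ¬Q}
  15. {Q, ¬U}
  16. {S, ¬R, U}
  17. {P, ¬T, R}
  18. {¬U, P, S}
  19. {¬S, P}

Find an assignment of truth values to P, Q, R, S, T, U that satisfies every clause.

P = True  Q = False  R = False  S = False  T = True  U = False

Check each clause:
  1. {¬R, P} — P is true.
  2. {Q, ¬R, ¬P} — ¬R is true.
  3. {¬S, ¬T, U} — ¬S is true.
  4. {S, ¬T, ¬U} — ¬U is true.
  5. {¬T, ¬U} — ¬U is true.
  6. {U, T} — T is true.
  7. {R, P} — P is true.
  8. {Q, ¬R} — ¬R is true.
  9. {¬Q, ¬T, R} — ¬Q is true.
  10. {¬Q, R} — ¬Q is true.
  11. {T, Q, P} — P is true.
  12. {S, ¬U} — ¬U is true.
  13. {¬P, U, ¬S} — ¬S is true.
  14. {¬Q, T} — T is true.
  15. {Q, ¬U} — ¬U is true.
  16. {U, S, ¬R} — ¬R is true.
  17. {¬T, P, R} — P is true.
  18. {¬U, S, P} — P is true.
  19. {¬S, P} — P is true.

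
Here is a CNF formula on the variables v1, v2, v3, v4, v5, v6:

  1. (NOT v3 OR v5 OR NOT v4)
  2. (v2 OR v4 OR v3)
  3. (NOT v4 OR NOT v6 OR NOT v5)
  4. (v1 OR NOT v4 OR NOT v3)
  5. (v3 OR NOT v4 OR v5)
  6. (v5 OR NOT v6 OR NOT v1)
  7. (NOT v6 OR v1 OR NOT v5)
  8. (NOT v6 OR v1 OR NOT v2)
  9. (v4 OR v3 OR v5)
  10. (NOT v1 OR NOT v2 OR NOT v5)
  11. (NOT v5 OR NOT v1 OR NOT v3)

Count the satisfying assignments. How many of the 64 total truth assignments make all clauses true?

11

Case analysis on v5 and v1:
  v5=1, v1=1: remaining (v2,v3,v4,v6) ∈ {(0,0,1,0)} — 1.
  v5=1, v1=0: 5 of the 16 assignments to (v2,v3,v4,v6) work.
  v5=0, v1=1: remaining (v2,v3,v4,v6) ∈ {(0,1,0,0); (1,1,0,0)} — 2.
  v5=0, v1=0: remaining (v2,v3,v4,v6) ∈ {(0,1,0,0); (0,1,0,1); (1,1,0,0)} — 3.
Total: 1 + 5 + 2 + 3 = 11.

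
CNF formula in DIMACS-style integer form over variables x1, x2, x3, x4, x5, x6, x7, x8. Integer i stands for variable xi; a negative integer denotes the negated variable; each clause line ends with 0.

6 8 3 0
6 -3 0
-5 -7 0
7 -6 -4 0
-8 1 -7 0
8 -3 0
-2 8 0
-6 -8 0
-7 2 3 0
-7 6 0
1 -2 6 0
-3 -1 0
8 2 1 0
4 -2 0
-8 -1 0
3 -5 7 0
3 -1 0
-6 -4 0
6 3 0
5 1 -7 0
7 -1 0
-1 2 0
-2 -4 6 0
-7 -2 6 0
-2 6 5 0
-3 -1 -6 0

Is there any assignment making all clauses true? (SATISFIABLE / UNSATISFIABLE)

UNSATISFIABLE

x6 = True:
  propagation gives x8=False, x3=False, x2=False, x7=False; an empty clause results — contradiction.
x6 = False:
  propagation gives x3=False; an empty clause results — contradiction.
Every branch closes, so no satisfying assignment exists.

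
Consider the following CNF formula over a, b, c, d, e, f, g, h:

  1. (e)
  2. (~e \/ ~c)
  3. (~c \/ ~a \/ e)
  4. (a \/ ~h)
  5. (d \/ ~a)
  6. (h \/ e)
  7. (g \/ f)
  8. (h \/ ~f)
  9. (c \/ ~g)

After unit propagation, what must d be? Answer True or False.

True

(e) is a unit clause: e = True.
(~c \/ ~e) with e = True leaves only ~c, so c = False.
From (c \/ ~g) and c = False: g = False.
In (g \/ f), g is now false; f must hold, so f = True.
(~f \/ h): since f = True, the clause reduces to (h). h = True.
In (a \/ ~h), ~h is now false; a must hold, so a = True.
In (d \/ ~a), ~a is now false; d must hold, so d = True.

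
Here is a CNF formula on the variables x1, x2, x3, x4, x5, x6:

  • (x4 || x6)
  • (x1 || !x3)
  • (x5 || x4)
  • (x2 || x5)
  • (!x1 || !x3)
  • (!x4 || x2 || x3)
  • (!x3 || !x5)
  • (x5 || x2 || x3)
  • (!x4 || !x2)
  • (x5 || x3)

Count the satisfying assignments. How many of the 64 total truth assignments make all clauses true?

Satisfying assignments:
  x1=0 x2=0 x3=0 x4=0 x5=1 x6=1
  x1=0 x2=1 x3=0 x4=0 x5=1 x6=1
  x1=1 x2=0 x3=0 x4=0 x5=1 x6=1
  x1=1 x2=1 x3=0 x4=0 x5=1 x6=1
Count: 4.

4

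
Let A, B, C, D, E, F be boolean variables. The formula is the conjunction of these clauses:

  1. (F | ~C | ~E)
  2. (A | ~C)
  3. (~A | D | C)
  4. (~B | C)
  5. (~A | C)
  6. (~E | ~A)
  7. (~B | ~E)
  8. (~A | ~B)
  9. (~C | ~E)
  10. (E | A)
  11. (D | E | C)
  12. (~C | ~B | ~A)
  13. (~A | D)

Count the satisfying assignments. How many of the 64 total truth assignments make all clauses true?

The models are:
  A=0 B=0 C=0 D=0 E=1 F=0
  A=0 B=0 C=0 D=0 E=1 F=1
  A=0 B=0 C=0 D=1 E=1 F=0
  A=0 B=0 C=0 D=1 E=1 F=1
  A=1 B=0 C=1 D=1 E=0 F=0
  A=1 B=0 C=1 D=1 E=0 F=1
Count: 6.

6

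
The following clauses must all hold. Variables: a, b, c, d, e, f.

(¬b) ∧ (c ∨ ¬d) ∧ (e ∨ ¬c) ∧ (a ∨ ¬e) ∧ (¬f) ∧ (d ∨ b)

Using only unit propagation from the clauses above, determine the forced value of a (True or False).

True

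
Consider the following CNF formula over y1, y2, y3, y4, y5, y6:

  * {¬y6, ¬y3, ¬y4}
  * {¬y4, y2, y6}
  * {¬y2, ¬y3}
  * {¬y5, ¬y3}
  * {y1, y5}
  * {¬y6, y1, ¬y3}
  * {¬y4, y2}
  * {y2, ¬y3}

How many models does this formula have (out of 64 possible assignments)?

Case analysis on y3 and y2:
  y3=1, y2=1: a clause becomes empty — 0.
  y3=1, y2=0: a clause becomes empty — 0.
  y3=0, y2=1: y4, y6 free; 3 ways for (y1,y5) × 2^2 = 12.
  y3=0, y2=0: y6 free; 3 ways for (y1,y4,y5) × 2^1 = 6.
Total: 0 + 0 + 12 + 6 = 18.

18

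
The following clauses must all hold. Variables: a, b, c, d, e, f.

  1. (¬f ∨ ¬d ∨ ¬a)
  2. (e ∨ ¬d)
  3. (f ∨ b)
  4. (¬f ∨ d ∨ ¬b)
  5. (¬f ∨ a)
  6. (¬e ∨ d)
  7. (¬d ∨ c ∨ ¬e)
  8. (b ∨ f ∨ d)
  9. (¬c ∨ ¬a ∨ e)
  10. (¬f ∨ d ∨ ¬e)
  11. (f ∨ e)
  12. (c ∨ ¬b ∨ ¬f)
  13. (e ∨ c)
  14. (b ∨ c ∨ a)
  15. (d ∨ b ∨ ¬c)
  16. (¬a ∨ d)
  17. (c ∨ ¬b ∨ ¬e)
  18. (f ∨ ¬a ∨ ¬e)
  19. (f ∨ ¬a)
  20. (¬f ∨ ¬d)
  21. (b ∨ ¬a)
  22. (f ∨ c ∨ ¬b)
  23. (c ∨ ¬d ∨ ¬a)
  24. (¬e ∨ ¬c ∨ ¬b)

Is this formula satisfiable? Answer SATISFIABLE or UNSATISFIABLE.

UNSATISFIABLE

f = True:
  propagation gives a=True, d=False; an empty clause results — contradiction.
f = False:
  propagation gives b=True, e=True, d=True, c=True; an empty clause results — contradiction.
Every branch closes, so no satisfying assignment exists.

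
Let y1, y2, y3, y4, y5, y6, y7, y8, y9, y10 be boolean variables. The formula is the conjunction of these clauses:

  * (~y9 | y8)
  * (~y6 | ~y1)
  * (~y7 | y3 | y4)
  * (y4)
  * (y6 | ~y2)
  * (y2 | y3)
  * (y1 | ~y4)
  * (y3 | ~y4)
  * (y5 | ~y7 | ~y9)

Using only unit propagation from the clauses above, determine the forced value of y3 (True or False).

True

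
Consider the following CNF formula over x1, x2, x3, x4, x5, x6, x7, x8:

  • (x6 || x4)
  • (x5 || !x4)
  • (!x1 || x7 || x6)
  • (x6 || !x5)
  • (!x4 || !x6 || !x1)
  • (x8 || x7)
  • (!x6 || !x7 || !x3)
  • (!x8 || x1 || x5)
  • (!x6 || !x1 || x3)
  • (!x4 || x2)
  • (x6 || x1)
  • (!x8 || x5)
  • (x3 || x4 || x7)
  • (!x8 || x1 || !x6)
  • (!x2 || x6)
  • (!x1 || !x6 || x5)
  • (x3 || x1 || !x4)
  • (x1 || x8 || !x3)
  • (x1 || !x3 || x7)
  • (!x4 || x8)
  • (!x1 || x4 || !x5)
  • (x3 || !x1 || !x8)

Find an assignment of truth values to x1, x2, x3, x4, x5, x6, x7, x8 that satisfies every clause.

x1=F, x2=T, x3=F, x4=F, x5=T, x6=T, x7=T, x8=F

Check each clause:
  1. (x4 || x6) — x6 is true.
  2. (!x4 || x5) — !x4 is true.
  3. (x6 || x7 || !x1) — x6 is true.
  4. (x6 || !x5) — x6 is true.
  5. (!x6 || !x1 || !x4) — !x4 is true.
  6. (x7 || x8) — x7 is true.
  7. (!x3 || !x7 || !x6) — !x3 is true.
  8. (x5 || !x8 || x1) — !x8 is true.
  9. (!x6 || x3 || !x1) — !x1 is true.
  10. (!x4 || x2) — x2 is true.
  11. (x6 || x1) — x6 is true.
  12. (x5 || !x8) — !x8 is true.
  13. (x7 || x4 || x3) — x7 is true.
  14. (!x6 || x1 || !x8) — !x8 is true.
  15. (x6 || !x2) — x6 is true.
  16. (!x1 || !x6 || x5) — x5 is true.
  17. (x3 || !x4 || x1) — !x4 is true.
  18. (x8 || !x3 || x1) — !x3 is true.
  19. (!x3 || x7 || x1) — !x3 is true.
  20. (!x4 || x8) — !x4 is true.
  21. (x4 || !x5 || !x1) — !x1 is true.
  22. (!x8 || x3 || !x1) — !x8 is true.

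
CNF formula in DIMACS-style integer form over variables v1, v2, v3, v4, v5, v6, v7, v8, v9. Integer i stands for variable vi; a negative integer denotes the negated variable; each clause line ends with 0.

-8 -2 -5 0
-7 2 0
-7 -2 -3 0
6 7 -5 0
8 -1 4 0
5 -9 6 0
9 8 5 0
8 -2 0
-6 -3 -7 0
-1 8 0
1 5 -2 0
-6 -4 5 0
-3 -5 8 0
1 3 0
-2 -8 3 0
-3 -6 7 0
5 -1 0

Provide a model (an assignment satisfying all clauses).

v1=False, v2=False, v3=True, v4=True, v5=False, v6=False, v7=False, v8=True, v9=False

Check each clause:
  1. (NOT v8 OR NOT v5 OR NOT v2) — NOT v5 is true.
  2. (NOT v7 OR v2) — NOT v7 is true.
  3. (NOT v7 OR NOT v2 OR NOT v3) — NOT v7 is true.
  4. (v7 OR NOT v5 OR v6) — NOT v5 is true.
  5. (v4 OR NOT v1 OR v8) — v8 is true.
  6. (NOT v9 OR v5 OR v6) — NOT v9 is true.
  7. (v8 OR v5 OR v9) — v8 is true.
  8. (v8 OR NOT v2) — v8 is true.
  9. (NOT v7 OR NOT v6 OR NOT v3) — NOT v7 is true.
  10. (NOT v1 OR v8) — v8 is true.
  11. (NOT v2 OR v1 OR v5) — NOT v2 is true.
  12. (NOT v6 OR v5 OR NOT v4) — NOT v6 is true.
  13. (v8 OR NOT v3 OR NOT v5) — v8 is true.
  14. (v3 OR v1) — v3 is true.
  15. (v3 OR NOT v8 OR NOT v2) — v3 is true.
  16. (NOT v3 OR NOT v6 OR v7) — NOT v6 is true.
  17. (NOT v1 OR v5) — NOT v1 is true.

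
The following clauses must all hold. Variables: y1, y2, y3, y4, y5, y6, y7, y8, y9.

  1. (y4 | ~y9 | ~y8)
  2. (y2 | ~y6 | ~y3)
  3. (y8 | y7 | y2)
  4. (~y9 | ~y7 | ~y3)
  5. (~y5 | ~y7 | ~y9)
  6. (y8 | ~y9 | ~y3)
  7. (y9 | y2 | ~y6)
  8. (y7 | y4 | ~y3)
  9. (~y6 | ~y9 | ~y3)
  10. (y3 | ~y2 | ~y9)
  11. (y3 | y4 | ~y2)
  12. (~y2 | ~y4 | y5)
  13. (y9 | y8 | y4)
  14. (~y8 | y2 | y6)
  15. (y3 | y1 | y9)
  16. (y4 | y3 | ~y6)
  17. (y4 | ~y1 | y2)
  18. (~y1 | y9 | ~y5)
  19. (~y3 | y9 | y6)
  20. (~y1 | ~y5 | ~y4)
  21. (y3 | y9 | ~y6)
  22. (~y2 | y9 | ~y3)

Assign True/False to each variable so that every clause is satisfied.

y1 = True, y2 = False, y3 = False, y4 = True, y5 = False, y6 = True, y7 = False, y8 = True, y9 = True

Check each clause:
  1. (y4 | ~y9 | ~y8) — y4 is true.
  2. (~y3 | ~y6 | y2) — ~y3 is true.
  3. (y7 | y8 | y2) — y8 is true.
  4. (~y7 | ~y9 | ~y3) — ~y7 is true.
  5. (~y7 | ~y5 | ~y9) — ~y7 is true.
  6. (y8 | ~y9 | ~y3) — y8 is true.
  7. (~y6 | y9 | y2) — y9 is true.
  8. (~y3 | y4 | y7) — y4 is true.
  9. (~y3 | ~y6 | ~y9) — ~y3 is true.
  10. (~y9 | ~y2 | y3) — ~y2 is true.
  11. (~y2 | y4 | y3) — y4 is true.
  12. (~y2 | ~y4 | y5) — ~y2 is true.
  13. (y4 | y9 | y8) — y8 is true.
  14. (y6 | y2 | ~y8) — y6 is true.
  15. (y1 | y3 | y9) — y9 is true.
  16. (y4 | y3 | ~y6) — y4 is true.
  17. (~y1 | y4 | y2) — y4 is true.
  18. (~y5 | y9 | ~y1) — y9 is true.
  19. (y9 | ~y3 | y6) — y9 is true.
  20. (~y5 | ~y4 | ~y1) — ~y5 is true.
  21. (y3 | y9 | ~y6) — y9 is true.
  22. (~y2 | y9 | ~y3) — y9 is true.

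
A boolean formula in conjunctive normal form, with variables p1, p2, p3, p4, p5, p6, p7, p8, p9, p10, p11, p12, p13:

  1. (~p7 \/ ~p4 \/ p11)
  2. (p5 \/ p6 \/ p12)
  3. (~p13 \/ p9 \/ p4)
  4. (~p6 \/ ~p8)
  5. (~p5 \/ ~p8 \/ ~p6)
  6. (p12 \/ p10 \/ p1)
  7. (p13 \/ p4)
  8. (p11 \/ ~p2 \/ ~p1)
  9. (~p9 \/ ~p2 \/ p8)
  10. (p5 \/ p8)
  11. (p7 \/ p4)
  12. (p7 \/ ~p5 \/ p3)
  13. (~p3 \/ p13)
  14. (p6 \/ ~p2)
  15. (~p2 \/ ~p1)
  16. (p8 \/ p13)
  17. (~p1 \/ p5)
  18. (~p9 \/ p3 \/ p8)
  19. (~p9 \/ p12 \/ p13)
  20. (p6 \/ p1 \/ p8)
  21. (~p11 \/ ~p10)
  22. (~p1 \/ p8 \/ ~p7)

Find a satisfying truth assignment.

p1 = T  p2 = F  p3 = T  p4 = T  p5 = T  p6 = F  p7 = F  p8 = T  p9 = T  p10 = T  p11 = F  p12 = T  p13 = T

Pure literal: p2 appears only negated; assign p2 = False.
p12 occurs only positively in the remaining clauses — set p12 = True.
Set p1 = True and propagate.
  then p5 is forced to True.
Set p3 = True and propagate.
  then p13 is forced to True.
For the remaining variables, p4 = True, p6 = False, p7 = False, p8 = True, p9 = True, p10 = True, p11 = False works.
Every clause has at least one true literal under this assignment.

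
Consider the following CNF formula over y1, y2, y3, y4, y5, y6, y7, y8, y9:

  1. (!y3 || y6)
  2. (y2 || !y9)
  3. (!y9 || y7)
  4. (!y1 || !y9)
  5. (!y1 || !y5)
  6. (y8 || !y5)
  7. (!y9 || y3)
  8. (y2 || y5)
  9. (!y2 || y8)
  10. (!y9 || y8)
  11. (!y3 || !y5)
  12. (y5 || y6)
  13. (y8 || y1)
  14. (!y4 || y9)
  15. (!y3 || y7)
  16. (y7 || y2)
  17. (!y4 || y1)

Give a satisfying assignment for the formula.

y1=False, y2=True, y3=True, y4=False, y5=False, y6=True, y7=True, y8=True, y9=True

Check each clause:
  1. (y6 || !y3) — y6 is true.
  2. (y2 || !y9) — y2 is true.
  3. (y7 || !y9) — y7 is true.
  4. (!y9 || !y1) — !y1 is true.
  5. (!y5 || !y1) — !y5 is true.
  6. (y8 || !y5) — y8 is true.
  7. (!y9 || y3) — y3 is true.
  8. (y2 || y5) — y2 is true.
  9. (!y2 || y8) — y8 is true.
  10. (y8 || !y9) — y8 is true.
  11. (!y3 || !y5) — !y5 is true.
  12. (y6 || y5) — y6 is true.
  13. (y1 || y8) — y8 is true.
  14. (!y4 || y9) — y9 is true.
  15. (!y3 || y7) — y7 is true.
  16. (y2 || y7) — y2 is true.
  17. (!y4 || y1) — !y4 is true.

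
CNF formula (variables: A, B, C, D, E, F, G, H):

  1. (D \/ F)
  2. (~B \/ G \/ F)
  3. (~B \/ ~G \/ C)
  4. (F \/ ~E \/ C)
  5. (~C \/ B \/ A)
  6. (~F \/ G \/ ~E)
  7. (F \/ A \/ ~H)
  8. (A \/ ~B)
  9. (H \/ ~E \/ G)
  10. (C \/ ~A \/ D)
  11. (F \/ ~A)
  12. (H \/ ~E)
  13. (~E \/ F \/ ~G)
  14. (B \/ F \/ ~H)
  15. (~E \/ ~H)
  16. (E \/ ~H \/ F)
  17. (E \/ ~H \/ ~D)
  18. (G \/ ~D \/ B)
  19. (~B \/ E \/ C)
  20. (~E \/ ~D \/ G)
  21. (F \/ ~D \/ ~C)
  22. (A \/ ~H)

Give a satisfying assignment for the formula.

A=1, B=0, C=1, D=1, E=0, F=1, G=1, H=0

Check each clause:
  1. (F \/ D) — D is true.
  2. (F \/ G \/ ~B) — F is true.
  3. (~B \/ C \/ ~G) — C is true.
  4. (F \/ ~E \/ C) — C is true.
  5. (~C \/ A \/ B) — A is true.
  6. (~F \/ G \/ ~E) — ~E is true.
  7. (A \/ F \/ ~H) — ~H is true.
  8. (~B \/ A) — A is true.
  9. (~E \/ G \/ H) — ~E is true.
  10. (~A \/ C \/ D) — C is true.
  11. (F \/ ~A) — F is true.
  12. (~E \/ H) — ~E is true.
  13. (~G \/ ~E \/ F) — ~E is true.
  14. (~H \/ B \/ F) — ~H is true.
  15. (~H \/ ~E) — ~H is true.
  16. (F \/ E \/ ~H) — ~H is true.
  17. (~H \/ E \/ ~D) — ~H is true.
  18. (G \/ ~D \/ B) — G is true.
  19. (C \/ E \/ ~B) — C is true.
  20. (~E \/ ~D \/ G) — ~E is true.
  21. (F \/ ~D \/ ~C) — F is true.
  22. (A \/ ~H) — ~H is true.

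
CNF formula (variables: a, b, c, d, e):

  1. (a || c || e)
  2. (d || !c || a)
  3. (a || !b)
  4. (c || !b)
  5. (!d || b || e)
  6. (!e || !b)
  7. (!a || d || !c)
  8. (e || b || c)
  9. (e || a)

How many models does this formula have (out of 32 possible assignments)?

7

Satisfying assignments:
  a=0 b=0 c=0 d=0 e=1
  a=0 b=0 c=0 d=1 e=1
  a=0 b=0 c=1 d=1 e=1
  a=1 b=0 c=0 d=0 e=1
  a=1 b=0 c=0 d=1 e=1
  a=1 b=0 c=1 d=1 e=1
  a=1 b=1 c=1 d=1 e=0
That's 7 in total.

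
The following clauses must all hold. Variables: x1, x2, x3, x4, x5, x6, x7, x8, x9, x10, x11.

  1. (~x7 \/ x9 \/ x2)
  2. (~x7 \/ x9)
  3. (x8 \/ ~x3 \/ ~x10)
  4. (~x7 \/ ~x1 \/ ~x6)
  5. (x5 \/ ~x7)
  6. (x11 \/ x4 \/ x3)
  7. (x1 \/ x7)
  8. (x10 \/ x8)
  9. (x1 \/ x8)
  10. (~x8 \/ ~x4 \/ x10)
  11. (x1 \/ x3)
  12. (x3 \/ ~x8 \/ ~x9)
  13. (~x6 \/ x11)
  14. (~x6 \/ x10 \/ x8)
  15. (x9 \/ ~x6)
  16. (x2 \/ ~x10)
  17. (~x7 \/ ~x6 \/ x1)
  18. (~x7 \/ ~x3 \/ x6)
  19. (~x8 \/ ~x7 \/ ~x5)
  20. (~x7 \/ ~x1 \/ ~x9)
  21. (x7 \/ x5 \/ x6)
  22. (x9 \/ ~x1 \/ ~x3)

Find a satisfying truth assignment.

x1=T, x2=T, x3=F, x4=T, x5=T, x6=F, x7=F, x8=F, x9=T, x10=T, x11=T

Check each clause:
  1. (x2 \/ ~x7 \/ x9) — ~x7 is true.
  2. (x9 \/ ~x7) — ~x7 is true.
  3. (~x3 \/ x8 \/ ~x10) — ~x3 is true.
  4. (~x6 \/ ~x1 \/ ~x7) — ~x7 is true.
  5. (x5 \/ ~x7) — ~x7 is true.
  6. (x11 \/ x4 \/ x3) — x11 is true.
  7. (x1 \/ x7) — x1 is true.
  8. (x10 \/ x8) — x10 is true.
  9. (x8 \/ x1) — x1 is true.
  10. (x10 \/ ~x8 \/ ~x4) — ~x8 is true.
  11. (x3 \/ x1) — x1 is true.
  12. (~x8 \/ ~x9 \/ x3) — ~x8 is true.
  13. (~x6 \/ x11) — ~x6 is true.
  14. (x10 \/ ~x6 \/ x8) — ~x6 is true.
  15. (x9 \/ ~x6) — x9 is true.
  16. (x2 \/ ~x10) — x2 is true.
  17. (~x6 \/ x1 \/ ~x7) — ~x7 is true.
  18. (~x3 \/ ~x7 \/ x6) — ~x7 is true.
  19. (~x8 \/ ~x7 \/ ~x5) — ~x8 is true.
  20. (~x9 \/ ~x7 \/ ~x1) — ~x7 is true.
  21. (x5 \/ x7 \/ x6) — x5 is true.
  22. (~x3 \/ x9 \/ ~x1) — x9 is true.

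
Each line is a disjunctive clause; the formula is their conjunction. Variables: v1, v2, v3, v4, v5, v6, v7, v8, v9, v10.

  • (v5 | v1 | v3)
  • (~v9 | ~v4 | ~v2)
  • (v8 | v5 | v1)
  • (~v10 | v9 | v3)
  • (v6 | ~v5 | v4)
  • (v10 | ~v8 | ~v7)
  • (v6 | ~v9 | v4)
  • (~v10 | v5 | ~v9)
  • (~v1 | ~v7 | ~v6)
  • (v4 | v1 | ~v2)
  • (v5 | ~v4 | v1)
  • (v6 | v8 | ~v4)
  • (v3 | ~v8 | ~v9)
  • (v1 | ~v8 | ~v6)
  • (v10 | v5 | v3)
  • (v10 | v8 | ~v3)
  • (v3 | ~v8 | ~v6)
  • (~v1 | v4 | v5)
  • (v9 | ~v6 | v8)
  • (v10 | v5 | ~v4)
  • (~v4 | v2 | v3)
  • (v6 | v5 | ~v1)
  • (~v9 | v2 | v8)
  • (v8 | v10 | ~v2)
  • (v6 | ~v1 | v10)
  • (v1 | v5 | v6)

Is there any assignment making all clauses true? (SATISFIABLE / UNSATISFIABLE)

SATISFIABLE

v7 occurs only negated in the remaining clauses — set v7 = False.
Set v1 = True and propagate.
Try v2 = False.
The remaining clauses are satisfied by v3 = True, v4 = True, v5 = True, v6 = True, v8 = True, v9 = False, v10 = True.
Every clause has at least one true literal under this assignment.
So v1 = True  v2 = False  v3 = True  v4 = True  v5 = True  v6 = True  v7 = False  v8 = True  v9 = False  v10 = True is a satisfying assignment.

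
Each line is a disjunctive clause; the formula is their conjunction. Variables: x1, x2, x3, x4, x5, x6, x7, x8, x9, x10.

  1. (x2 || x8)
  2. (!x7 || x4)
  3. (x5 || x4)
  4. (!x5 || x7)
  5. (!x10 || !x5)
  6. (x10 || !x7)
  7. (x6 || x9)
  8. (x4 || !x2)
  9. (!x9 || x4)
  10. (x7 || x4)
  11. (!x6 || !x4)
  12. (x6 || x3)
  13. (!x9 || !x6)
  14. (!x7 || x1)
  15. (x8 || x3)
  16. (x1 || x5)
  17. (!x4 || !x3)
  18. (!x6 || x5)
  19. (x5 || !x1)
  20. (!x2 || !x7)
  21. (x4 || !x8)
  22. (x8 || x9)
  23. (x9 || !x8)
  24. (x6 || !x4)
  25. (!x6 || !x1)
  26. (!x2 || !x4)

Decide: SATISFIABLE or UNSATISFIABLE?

UNSATISFIABLE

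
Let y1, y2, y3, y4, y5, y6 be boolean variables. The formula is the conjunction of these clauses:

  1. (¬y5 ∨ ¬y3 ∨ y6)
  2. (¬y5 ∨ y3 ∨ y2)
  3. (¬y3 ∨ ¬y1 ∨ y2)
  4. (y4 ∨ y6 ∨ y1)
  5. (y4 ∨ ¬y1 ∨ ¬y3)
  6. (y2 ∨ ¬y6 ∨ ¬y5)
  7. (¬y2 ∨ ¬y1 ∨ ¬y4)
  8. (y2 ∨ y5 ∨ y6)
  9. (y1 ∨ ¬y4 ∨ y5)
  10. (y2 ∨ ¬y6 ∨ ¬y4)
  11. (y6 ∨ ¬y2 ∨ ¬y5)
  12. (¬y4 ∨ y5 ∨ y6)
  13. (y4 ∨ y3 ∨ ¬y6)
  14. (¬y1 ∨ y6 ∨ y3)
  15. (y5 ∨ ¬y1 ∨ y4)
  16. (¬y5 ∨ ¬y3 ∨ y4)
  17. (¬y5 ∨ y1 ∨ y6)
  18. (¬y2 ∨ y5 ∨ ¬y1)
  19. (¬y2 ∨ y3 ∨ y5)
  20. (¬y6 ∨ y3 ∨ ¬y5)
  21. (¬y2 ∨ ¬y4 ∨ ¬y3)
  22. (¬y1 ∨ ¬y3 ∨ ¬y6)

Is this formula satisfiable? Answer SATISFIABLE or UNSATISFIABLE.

SATISFIABLE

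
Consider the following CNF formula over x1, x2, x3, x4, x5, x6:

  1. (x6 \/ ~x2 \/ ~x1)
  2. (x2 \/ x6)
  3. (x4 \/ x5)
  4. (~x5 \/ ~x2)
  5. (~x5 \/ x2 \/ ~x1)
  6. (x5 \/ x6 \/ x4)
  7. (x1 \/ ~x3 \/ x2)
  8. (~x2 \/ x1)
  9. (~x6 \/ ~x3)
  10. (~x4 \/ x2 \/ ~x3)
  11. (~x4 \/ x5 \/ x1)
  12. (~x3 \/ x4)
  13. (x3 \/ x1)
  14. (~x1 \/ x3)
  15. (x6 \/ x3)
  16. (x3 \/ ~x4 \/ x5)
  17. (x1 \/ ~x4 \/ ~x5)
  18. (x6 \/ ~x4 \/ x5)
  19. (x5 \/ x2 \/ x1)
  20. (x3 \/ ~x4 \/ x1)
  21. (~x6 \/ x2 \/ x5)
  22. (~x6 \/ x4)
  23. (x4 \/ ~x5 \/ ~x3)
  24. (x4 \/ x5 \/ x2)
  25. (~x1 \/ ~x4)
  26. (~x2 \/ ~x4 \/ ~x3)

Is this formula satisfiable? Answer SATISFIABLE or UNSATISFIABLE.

x4 = True:
  propagation gives x1=False, x2=False, x6=True, x3=False; an empty clause results — contradiction.
x4 = False:
  propagation gives x5=True, x2=False, x6=True; an empty clause results — contradiction.
Every branch closes, so no satisfying assignment exists.

UNSATISFIABLE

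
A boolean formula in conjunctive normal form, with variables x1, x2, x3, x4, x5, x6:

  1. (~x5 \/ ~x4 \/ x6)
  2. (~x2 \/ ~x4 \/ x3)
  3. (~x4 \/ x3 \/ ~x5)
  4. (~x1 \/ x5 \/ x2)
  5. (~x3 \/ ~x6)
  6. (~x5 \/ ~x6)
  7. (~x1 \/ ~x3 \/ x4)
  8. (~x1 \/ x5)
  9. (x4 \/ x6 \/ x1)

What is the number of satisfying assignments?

8

Case analysis on x4 and x5:
  x4=1, x5=1: a clause becomes empty — 0.
  x4=1, x5=0: remaining (x1,x2,x3,x6) ∈ {(0,0,0,0); (0,0,0,1); (0,0,1,0); (0,1,1,0)} — 4.
  x4=0, x5=1: remaining (x1,x2,x3,x6) ∈ {(1,0,0,0); (1,1,0,0)} — 2.
  x4=0, x5=0: remaining (x1,x2,x3,x6) ∈ {(0,0,0,1); (0,1,0,1)} — 2.
Total: 0 + 4 + 2 + 2 = 8.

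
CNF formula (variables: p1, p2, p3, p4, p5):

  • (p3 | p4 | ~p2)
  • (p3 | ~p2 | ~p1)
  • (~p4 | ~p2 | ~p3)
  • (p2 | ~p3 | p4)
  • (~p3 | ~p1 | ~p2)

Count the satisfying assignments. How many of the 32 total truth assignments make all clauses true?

Case analysis on p2 and p3:
  p2=T, p3=T: remaining (p1,p4,p5) ∈ {(F,F,F); (F,F,T)} — 2.
  p2=T, p3=F: remaining (p1,p4,p5) ∈ {(F,T,F); (F,T,T)} — 2.
  p2=F, p3=T: remaining (p1,p4,p5) ∈ {(F,T,F); (F,T,T); (T,T,F); (T,T,T)} — 4.
  p2=F, p3=F: p1, p4, p5 free → 2^3 = 8.
Total: 2 + 2 + 4 + 8 = 16.

16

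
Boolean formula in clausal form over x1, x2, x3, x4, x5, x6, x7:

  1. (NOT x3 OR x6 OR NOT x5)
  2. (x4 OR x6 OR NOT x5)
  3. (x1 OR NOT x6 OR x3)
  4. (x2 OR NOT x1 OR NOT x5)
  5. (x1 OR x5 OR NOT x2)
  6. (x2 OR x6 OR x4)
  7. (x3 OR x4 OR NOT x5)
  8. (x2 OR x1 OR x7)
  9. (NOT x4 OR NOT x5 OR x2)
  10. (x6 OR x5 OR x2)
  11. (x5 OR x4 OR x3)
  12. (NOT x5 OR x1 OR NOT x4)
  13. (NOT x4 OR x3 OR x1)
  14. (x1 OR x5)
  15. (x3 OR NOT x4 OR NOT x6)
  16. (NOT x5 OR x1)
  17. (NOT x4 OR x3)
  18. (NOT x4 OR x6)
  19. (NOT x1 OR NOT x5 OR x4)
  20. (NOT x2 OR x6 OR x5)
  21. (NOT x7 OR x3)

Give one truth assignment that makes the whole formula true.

Set x1 = True and propagate.
Set x2 = False and propagate.
  then x5 is forced to False.
  then x6 is forced to True.
Branch on x3: take x3 = True.
x4, x7 are now unconstrained; take x4 = True, x7 = False.
Every clause has at least one true literal under this assignment.

x1 = 1, x2 = 0, x3 = 1, x4 = 1, x5 = 0, x6 = 1, x7 = 0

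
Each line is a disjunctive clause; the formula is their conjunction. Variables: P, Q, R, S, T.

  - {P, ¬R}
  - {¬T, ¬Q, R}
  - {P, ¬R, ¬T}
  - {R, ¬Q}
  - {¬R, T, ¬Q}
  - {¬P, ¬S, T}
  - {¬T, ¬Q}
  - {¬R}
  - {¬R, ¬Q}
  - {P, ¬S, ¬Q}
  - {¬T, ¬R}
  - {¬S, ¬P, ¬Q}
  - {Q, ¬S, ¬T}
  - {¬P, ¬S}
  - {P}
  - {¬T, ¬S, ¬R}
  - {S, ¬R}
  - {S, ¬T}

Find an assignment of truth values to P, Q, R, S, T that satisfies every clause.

Unit propagation: (¬R) forces R = False.
(¬Q) is a unit clause, so Q = False.
(P) is a unit clause, so P = True.
The clause (¬S) is unit: S must be False.
Unit propagation: (¬T) forces T = False.
Every clause has at least one true literal under this assignment.
Check each clause:
  1. {¬R, P} — P is true.
  2. {¬Q, R, ¬T} — ¬Q is true.
  3. {¬R, P, ¬T} — P is true.
  4. {¬Q, R} — ¬Q is true.
  5. {¬R, T, ¬Q} — ¬R is true.
  6. {T, ¬S, ¬P} — ¬S is true.
  7. {¬Q, ¬T} — ¬T is true.
  8. {¬R} — ¬R is true.
  9. {¬R, ¬Q} — ¬R is true.
  10. {P, ¬S, ¬Q} — P is true.
  11. {¬T, ¬R} — ¬T is true.
  12. {¬S, ¬P, ¬Q} — ¬S is true.
  13. {¬S, ¬T, Q} — ¬T is true.
  14. {¬S, ¬P} — ¬S is true.
  15. {P} — P is true.
  16. {¬R, ¬T, ¬S} — ¬T is true.
  17. {S, ¬R} — ¬R is true.
  18. {¬T, S} — ¬T is true.

P=1, Q=0, R=0, S=0, T=0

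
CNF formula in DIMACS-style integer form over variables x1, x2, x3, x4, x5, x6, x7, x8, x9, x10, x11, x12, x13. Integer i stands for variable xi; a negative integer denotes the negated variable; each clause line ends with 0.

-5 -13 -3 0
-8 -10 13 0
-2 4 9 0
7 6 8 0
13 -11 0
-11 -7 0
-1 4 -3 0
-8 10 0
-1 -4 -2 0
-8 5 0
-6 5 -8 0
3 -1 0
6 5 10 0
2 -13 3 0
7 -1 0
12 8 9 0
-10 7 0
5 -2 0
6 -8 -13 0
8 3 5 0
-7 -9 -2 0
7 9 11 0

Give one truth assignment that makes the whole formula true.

x1=F, x2=F, x3=T, x4=T, x5=T, x6=F, x7=T, x8=F, x9=T, x10=F, x11=F, x12=F, x13=F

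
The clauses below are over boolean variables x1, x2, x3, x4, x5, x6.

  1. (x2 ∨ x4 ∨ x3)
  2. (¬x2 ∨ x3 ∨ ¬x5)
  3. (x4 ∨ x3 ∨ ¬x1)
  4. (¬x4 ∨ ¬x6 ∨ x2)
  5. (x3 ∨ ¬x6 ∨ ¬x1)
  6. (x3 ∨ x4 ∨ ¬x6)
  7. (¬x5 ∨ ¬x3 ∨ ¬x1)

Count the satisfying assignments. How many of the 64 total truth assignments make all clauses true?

29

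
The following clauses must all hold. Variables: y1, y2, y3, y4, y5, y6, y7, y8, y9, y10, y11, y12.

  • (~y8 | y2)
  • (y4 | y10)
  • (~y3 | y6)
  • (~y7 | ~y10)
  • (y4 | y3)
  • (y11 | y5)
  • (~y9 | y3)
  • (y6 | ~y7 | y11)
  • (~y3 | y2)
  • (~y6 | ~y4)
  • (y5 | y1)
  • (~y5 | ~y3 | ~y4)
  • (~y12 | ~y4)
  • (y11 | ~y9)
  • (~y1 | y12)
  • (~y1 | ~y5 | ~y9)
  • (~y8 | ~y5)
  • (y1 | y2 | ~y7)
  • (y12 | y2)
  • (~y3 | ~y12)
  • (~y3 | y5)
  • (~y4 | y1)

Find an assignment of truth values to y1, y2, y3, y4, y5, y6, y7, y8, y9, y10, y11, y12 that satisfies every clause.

y1 = 0, y2 = 1, y3 = 1, y4 = 0, y5 = 1, y6 = 1, y7 = 0, y8 = 0, y9 = 1, y10 = 1, y11 = 1, y12 = 0

y2 occurs only positively in the remaining clauses — set y2 = True.
Pure literal: y7 appears only negated; assign y7 = False.
Branch on y1: take y1 = False.
  then y5 is forced to True.
  then y8 is forced to False.
  then y4 is forced to False.
  then y10 is forced to True.
  then y3 is forced to True.
  then y6 is forced to True.
  then y12 is forced to False.
The remaining clauses are satisfied by y9 = True, y11 = True.
Every clause has at least one true literal under this assignment.
Check each clause:
  1. (~y8 | y2) — ~y8 is true.
  2. (y10 | y4) — y10 is true.
  3. (y6 | ~y3) — y6 is true.
  4. (~y7 | ~y10) — ~y7 is true.
  5. (y4 | y3) — y3 is true.
  6. (y11 | y5) — y11 is true.
  7. (y3 | ~y9) — y3 is true.
  8. (~y7 | y6 | y11) — ~y7 is true.
  9. (~y3 | y2) — y2 is true.
  10. (~y4 | ~y6) — ~y4 is true.
  11. (y5 | y1) — y5 is true.
  12. (~y3 | ~y4 | ~y5) — ~y4 is true.
  13. (~y12 | ~y4) — ~y12 is true.
  14. (~y9 | y11) — y11 is true.
  15. (~y1 | y12) — ~y1 is true.
  16. (~y1 | ~y5 | ~y9) — ~y1 is true.
  17. (~y8 | ~y5) — ~y8 is true.
  18. (y1 | y2 | ~y7) — ~y7 is true.
  19. (y2 | y12) — y2 is true.
  20. (~y12 | ~y3) — ~y12 is true.
  21. (~y3 | y5) — y5 is true.
  22. (~y4 | y1) — ~y4 is true.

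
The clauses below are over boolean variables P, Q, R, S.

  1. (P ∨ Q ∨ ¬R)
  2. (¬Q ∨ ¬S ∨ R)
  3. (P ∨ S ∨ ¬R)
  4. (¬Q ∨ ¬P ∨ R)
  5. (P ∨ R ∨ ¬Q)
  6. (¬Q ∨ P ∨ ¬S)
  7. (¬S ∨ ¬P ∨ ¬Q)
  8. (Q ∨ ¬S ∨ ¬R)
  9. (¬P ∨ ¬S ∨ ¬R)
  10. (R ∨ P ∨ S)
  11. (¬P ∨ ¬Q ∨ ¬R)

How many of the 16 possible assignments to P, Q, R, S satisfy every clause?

4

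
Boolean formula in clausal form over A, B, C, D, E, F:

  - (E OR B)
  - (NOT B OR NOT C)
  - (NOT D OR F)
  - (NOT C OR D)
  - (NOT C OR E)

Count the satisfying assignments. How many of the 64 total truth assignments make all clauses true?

20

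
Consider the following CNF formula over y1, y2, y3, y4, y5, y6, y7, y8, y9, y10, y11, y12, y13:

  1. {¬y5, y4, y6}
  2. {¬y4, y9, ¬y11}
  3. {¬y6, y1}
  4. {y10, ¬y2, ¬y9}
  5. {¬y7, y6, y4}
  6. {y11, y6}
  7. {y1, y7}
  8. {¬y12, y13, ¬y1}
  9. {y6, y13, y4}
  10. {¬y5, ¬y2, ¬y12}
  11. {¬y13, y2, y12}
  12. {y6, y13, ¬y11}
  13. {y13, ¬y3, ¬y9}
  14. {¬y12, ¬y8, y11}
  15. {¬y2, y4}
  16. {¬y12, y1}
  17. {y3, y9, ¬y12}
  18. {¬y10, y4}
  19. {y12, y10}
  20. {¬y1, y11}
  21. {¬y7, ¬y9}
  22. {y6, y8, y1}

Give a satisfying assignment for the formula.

Branch on y1: take y1 = True.
  then y11 is forced to True.
Set y2 = True and propagate.
  then y4 is forced to True.
  then y9 is forced to True.
  then y10 is forced to True.
  then y7 is forced to False.
The remaining clauses are satisfied by y3 = False, y5 = True, y6 = True, y8 = False, y12 = False, y13 = False.

y1 = 1, y2 = 1, y3 = 0, y4 = 1, y5 = 1, y6 = 1, y7 = 0, y8 = 0, y9 = 1, y10 = 1, y11 = 1, y12 = 0, y13 = 0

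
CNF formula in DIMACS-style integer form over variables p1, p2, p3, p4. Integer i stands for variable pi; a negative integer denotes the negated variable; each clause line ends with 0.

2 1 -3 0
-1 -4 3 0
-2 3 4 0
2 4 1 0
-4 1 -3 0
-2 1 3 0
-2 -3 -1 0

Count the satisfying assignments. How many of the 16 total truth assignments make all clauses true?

5

The models are:
  p1=F p2=F p3=F p4=T
  p1=F p2=T p3=T p4=F
  p1=T p2=F p3=F p4=F
  p1=T p2=F p3=T p4=F
  p1=T p2=F p3=T p4=T
Count: 5.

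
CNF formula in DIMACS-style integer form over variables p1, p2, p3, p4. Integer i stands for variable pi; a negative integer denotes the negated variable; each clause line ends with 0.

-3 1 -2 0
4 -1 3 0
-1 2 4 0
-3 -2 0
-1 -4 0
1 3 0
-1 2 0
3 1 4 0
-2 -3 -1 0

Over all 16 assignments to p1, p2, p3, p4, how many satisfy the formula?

Satisfying assignments:
  p1=0 p2=0 p3=1 p4=0
  p1=0 p2=0 p3=1 p4=1
That's 2 in total.

2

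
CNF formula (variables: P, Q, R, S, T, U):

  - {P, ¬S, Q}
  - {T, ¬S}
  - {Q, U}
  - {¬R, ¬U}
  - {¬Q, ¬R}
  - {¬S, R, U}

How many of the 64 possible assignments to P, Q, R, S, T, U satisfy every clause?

15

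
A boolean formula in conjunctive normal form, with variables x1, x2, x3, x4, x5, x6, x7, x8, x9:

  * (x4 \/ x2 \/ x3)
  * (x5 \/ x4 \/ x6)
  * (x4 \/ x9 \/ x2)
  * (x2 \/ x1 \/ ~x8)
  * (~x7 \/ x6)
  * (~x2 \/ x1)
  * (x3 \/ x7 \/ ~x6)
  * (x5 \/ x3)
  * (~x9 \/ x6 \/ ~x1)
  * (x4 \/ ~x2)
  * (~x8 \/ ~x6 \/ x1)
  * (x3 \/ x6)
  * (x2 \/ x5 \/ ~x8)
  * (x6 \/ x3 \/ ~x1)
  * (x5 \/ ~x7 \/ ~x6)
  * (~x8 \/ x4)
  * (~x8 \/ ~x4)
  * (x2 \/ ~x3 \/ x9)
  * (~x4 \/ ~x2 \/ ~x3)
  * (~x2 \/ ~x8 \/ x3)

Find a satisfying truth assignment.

x1 = T, x2 = F, x3 = T, x4 = F, x5 = T, x6 = T, x7 = F, x8 = F, x9 = T

x5 occurs only positively in the remaining clauses — set x5 = True.
Pure literal: x8 appears only negated; assign x8 = False.
Set x1 = True and propagate.
Try x2 = False.
Try x3 = True.
  then x9 is forced to True.
  then x6 is forced to True.
x4, x7 are now unconstrained; take x4 = False, x7 = False.
Every clause has at least one true literal under this assignment.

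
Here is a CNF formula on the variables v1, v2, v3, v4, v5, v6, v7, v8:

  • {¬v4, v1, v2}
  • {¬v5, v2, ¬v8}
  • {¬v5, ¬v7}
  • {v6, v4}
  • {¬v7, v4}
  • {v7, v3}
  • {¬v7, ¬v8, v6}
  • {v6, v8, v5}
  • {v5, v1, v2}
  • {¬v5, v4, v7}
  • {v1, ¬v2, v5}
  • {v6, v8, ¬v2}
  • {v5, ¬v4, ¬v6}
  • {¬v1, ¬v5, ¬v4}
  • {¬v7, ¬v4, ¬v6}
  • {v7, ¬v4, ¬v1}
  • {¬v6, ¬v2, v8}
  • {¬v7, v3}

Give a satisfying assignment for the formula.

v1 = F, v2 = T, v3 = T, v4 = T, v5 = T, v6 = F, v7 = F, v8 = T

Check each clause:
  1. {v2, ¬v4, v1} — v2 is true.
  2. {v2, ¬v8, ¬v5} — v2 is true.
  3. {¬v5, ¬v7} — ¬v7 is true.
  4. {v6, v4} — v4 is true.
  5. {v4, ¬v7} — ¬v7 is true.
  6. {v7, v3} — v3 is true.
  7. {¬v7, ¬v8, v6} — ¬v7 is true.
  8. {v6, v5, v8} — v8 is true.
  9. {v2, v1, v5} — v2 is true.
  10. {v7, v4, ¬v5} — v4 is true.
  11. {v1, v5, ¬v2} — v5 is true.
  12. {¬v2, v8, v6} — v8 is true.
  13. {v5, ¬v6, ¬v4} — ¬v6 is true.
  14. {¬v5, ¬v1, ¬v4} — ¬v1 is true.
  15. {¬v7, ¬v6, ¬v4} — ¬v7 is true.
  16. {¬v4, v7, ¬v1} — ¬v1 is true.
  17. {¬v6, ¬v2, v8} — v8 is true.
  18. {v3, ¬v7} — ¬v7 is true.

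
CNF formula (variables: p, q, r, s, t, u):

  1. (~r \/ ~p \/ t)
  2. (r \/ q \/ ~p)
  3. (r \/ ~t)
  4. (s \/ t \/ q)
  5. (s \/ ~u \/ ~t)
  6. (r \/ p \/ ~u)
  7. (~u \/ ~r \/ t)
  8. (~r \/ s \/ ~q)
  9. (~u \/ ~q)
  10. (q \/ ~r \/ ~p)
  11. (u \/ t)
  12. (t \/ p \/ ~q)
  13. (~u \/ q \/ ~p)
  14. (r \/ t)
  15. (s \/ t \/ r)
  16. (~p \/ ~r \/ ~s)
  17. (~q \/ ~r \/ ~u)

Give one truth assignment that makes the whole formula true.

Set p = False and propagate.
The remaining clauses are satisfied by q = False, r = True, s = True, t = True, u = False.
Every clause has at least one true literal under this assignment.

p=False, q=False, r=True, s=True, t=True, u=False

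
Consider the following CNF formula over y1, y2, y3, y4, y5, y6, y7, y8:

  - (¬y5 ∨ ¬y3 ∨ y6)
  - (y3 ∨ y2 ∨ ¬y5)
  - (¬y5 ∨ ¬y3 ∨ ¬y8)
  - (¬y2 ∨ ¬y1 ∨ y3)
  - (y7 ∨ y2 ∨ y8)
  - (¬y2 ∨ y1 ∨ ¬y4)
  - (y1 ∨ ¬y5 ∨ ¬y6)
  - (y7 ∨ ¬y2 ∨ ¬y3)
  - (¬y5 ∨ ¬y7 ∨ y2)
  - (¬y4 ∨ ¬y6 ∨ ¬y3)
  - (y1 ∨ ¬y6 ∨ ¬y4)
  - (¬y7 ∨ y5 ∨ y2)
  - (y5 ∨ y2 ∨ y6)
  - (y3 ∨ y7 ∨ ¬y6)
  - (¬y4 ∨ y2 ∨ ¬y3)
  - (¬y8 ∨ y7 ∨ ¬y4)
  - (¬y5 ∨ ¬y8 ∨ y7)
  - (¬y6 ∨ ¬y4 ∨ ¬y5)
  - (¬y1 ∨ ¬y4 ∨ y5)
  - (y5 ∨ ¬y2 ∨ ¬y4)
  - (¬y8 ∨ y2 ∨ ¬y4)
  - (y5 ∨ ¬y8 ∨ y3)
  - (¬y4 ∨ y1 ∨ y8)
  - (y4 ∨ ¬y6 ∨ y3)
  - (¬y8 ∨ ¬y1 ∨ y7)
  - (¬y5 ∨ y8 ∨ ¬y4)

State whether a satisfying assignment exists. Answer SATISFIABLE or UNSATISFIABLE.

SATISFIABLE

Set y1 = False and propagate.
For the remaining variables, y2 = True, y3 = True, y4 = False, y5 = False, y6 = True, y7 = True, y8 = False works.
So y1=F, y2=T, y3=T, y4=F, y5=F, y6=T, y7=T, y8=F is a satisfying assignment.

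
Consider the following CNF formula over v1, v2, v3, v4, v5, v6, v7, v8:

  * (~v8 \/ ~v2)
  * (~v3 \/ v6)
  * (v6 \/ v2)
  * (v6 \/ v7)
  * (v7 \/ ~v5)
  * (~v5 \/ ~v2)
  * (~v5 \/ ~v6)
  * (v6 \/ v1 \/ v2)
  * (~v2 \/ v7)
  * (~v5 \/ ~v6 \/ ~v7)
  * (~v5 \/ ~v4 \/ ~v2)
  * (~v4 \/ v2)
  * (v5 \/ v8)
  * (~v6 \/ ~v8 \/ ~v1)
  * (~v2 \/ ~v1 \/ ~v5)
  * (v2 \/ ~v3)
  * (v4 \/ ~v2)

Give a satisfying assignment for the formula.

v1=F, v2=F, v3=F, v4=F, v5=F, v6=T, v7=T, v8=T

Check each clause:
  1. (~v2 \/ ~v8) — ~v2 is true.
  2. (v6 \/ ~v3) — ~v3 is true.
  3. (v6 \/ v2) — v6 is true.
  4. (v7 \/ v6) — v6 is true.
  5. (v7 \/ ~v5) — ~v5 is true.
  6. (~v2 \/ ~v5) — ~v5 is true.
  7. (~v6 \/ ~v5) — ~v5 is true.
  8. (v1 \/ v2 \/ v6) — v6 is true.
  9. (~v2 \/ v7) — ~v2 is true.
  10. (~v5 \/ ~v6 \/ ~v7) — ~v5 is true.
  11. (~v5 \/ ~v2 \/ ~v4) — ~v5 is true.
  12. (v2 \/ ~v4) — ~v4 is true.
  13. (v5 \/ v8) — v8 is true.
  14. (~v1 \/ ~v6 \/ ~v8) — ~v1 is true.
  15. (~v2 \/ ~v5 \/ ~v1) — ~v5 is true.
  16. (v2 \/ ~v3) — ~v3 is true.
  17. (v4 \/ ~v2) — ~v2 is true.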